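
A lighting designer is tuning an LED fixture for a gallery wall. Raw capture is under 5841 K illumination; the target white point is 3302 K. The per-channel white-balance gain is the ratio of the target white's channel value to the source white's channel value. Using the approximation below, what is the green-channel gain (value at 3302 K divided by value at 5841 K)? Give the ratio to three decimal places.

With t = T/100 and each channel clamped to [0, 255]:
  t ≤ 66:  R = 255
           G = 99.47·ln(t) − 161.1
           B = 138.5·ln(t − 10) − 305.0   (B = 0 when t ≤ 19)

At 5841 K (t = 58.41):
  G = 99.47·ln 58.41 − 161.1 = 99.47·4.0675 − 161.1 = 243.493.
At 3302 K (t = 33.02):
  G = 99.47·ln 33.02 − 161.1 = 99.47·3.4971 − 161.1 = 186.758.
Gain = 186.758 / 243.493 = 0.7670 → 0.767.

0.767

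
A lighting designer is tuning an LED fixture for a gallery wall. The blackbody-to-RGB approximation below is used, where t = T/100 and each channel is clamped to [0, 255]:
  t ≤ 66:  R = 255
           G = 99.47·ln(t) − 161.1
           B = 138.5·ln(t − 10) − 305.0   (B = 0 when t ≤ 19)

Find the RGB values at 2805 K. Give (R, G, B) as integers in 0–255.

(255, 171, 96)

t = 2805/100 = 28.05; the t ≤ 66 branch applies.
R = 255 by definition for t ≤ 66.
G = 99.47·ln 28.05 − 161.1 = 99.47·3.3340 − 161.1 = 170.532.
B = 138.5·ln(28.05 − 10) − 305.0 = 138.5·ln 18.05 − 305.0 = 138.5·2.8931 − 305.0 = 95.701.
Rounded: (255, 171, 96).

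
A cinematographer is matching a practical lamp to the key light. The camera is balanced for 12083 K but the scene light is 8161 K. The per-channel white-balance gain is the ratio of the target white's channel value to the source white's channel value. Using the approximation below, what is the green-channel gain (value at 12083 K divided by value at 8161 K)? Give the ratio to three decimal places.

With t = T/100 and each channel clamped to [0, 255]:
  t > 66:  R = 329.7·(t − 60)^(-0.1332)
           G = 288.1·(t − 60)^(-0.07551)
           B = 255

At 8161 K (t = 81.61):
  G = 288.1·(81.61 − 60)^(-0.07551) = 288.1·21.61^(-0.07551) = 288.1·0.79290 = 228.435.
At 12083 K (t = 120.83):
  G = 288.1·(120.83 − 60)^(-0.07551) = 288.1·60.83^(-0.07551) = 288.1·0.73330 = 211.264.
Gain = 211.264 / 228.435 = 0.9248 → 0.925.

0.925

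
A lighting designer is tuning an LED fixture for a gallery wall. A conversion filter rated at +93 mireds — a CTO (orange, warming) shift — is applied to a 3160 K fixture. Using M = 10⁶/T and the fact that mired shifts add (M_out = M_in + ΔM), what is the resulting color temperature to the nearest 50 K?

M_in = 10⁶/3160 = 316.46 mireds.
M_out = 316.46 + (+93) = 409.46 mireds.
T_out = 10⁶/409.46 = 2442.3 K → 2450 K.

2450 K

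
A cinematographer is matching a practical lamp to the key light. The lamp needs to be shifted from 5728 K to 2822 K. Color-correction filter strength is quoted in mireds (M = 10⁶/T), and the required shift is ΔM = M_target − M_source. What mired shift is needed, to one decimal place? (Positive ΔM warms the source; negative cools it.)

+179.8 mireds

M_source = 10⁶/5728 = 174.581; M_target = 10⁶/2822 = 354.359.
ΔM = 354.359 − 174.581 = 179.778 → +179.8 mireds, a warming shift.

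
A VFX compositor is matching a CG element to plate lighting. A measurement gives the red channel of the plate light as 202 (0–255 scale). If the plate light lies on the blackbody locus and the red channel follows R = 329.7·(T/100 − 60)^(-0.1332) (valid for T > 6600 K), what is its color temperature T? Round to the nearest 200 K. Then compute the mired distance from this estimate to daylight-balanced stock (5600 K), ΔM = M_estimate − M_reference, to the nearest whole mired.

(t − 60)^(-0.1332) = 202/329.7 = 0.61268.
t − 60 = 0.61268^(1/-0.1332) = 0.61268^(-7.508) = 39.569, so t = 99.569.
T = 100·t = 9957 K → 10000 K to the nearest 200 K.
M_estimate = 10⁶/10000 = 100.00; M_reference = 10⁶/5600 = 178.57.
ΔM = 100.00 − 178.57 = -78.57 → -79 mireds.

-79 mireds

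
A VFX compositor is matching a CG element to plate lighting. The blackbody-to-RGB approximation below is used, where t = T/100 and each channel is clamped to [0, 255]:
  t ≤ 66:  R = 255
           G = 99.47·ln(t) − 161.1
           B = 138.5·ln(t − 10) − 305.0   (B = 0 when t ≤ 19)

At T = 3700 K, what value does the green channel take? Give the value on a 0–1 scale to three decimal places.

t = 3700/100 = 37; the t ≤ 66 branch applies.
G = 99.47·ln 37 − 161.1 = 99.47·3.6109 − 161.1 = 198.078.
On a 0–1 scale: 198.078/255 = 0.7768 → 0.777.

0.777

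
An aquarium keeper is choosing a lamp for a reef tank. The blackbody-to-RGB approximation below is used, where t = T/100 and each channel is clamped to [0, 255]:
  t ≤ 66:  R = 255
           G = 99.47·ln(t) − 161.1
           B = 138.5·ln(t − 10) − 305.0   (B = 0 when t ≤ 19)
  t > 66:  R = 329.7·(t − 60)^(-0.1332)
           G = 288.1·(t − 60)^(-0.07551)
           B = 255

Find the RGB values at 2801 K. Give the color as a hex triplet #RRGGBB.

#FFAA5F

t = 2801/100 = 28.01; the t ≤ 66 branch applies.
R = 255 by definition for t ≤ 66.
G = 99.47·ln 28.01 − 161.1 = 99.47·3.3326 − 161.1 = 170.390.
B = 138.5·ln(28.01 − 10) − 305.0 = 138.5·ln 18.01 − 305.0 = 138.5·2.8909 − 305.0 = 95.393.
Rounded: (255, 170, 95).
In hex: #FFAA5F.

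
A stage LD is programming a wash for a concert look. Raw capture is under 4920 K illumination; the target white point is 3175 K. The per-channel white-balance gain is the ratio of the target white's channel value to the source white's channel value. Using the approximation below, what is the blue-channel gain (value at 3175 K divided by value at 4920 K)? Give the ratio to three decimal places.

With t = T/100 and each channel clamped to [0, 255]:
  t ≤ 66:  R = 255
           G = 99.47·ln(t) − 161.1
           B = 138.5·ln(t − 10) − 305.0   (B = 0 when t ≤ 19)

At 4920 K (t = 49.2):
  B = 138.5·ln(49.2 − 10) − 305.0 = 138.5·ln 39.2 − 305.0 = 138.5·3.6687 − 305.0 = 203.112.
At 3175 K (t = 31.75):
  B = 138.5·ln(31.75 − 10) − 305.0 = 138.5·ln 21.75 − 305.0 = 138.5·3.0796 − 305.0 = 121.527.
Gain = 121.527 / 203.112 = 0.5983 → 0.598.

0.598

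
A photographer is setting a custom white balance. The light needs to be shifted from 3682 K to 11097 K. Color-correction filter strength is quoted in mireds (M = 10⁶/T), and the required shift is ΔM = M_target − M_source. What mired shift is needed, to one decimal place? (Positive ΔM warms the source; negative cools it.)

-181.5 mireds

M_source = 10⁶/3682 = 271.592; M_target = 10⁶/11097 = 90.114.
ΔM = 90.114 − 271.592 = -181.477 → -181.5 mireds, a cooling shift.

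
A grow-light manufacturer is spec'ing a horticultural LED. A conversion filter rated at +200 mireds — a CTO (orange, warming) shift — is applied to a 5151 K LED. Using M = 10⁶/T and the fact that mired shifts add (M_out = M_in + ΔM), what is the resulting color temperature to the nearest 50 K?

M_in = 10⁶/5151 = 194.14 mireds.
M_out = 194.14 + (+200) = 394.14 mireds.
T_out = 10⁶/394.14 = 2537.2 K → 2550 K.

2550 K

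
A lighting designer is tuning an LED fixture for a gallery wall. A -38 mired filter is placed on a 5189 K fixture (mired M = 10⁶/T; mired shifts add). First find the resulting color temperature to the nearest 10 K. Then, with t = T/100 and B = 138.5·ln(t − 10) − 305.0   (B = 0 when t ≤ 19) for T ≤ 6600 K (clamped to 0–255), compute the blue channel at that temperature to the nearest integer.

M_in = 10⁶/5189 = 192.72; M_out = 192.72 + (-38) = 154.72.
T_out = 10⁶/154.72 = 6463.5 K → 6460 K; t = 64.6.
B = 138.5·ln(64.6 − 10) − 305.0 = 138.5·ln 54.6 − 305.0 = 138.5·4.0000 − 305.0 = 249.005.
Rounded: 249.

249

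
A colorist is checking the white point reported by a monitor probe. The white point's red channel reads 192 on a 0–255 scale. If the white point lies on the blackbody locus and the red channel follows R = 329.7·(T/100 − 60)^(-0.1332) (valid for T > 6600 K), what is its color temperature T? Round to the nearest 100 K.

(t − 60)^(-0.1332) = 192/329.7 = 0.58235.
t − 60 = 0.58235^(1/-0.1332) = 0.58235^(-7.508) = 57.929, so t = 117.929.
T = 100·t = 11793 K → 11800 K to the nearest 100 K.

11800 K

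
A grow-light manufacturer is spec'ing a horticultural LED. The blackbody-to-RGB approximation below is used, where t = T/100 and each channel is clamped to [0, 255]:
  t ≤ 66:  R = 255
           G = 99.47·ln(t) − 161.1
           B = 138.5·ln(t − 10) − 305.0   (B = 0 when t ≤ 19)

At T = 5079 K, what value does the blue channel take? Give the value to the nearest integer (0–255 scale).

209

t = 5079/100 = 50.79; the t ≤ 66 branch applies.
B = 138.5·ln(50.79 − 10) − 305.0 = 138.5·ln 40.79 − 305.0 = 138.5·3.7084 − 305.0 = 208.619.
Rounded: 209.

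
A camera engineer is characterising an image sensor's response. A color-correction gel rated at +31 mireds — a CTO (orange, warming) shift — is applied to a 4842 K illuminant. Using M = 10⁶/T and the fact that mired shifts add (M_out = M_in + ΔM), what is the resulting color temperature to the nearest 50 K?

M_in = 10⁶/4842 = 206.53 mireds.
M_out = 206.53 + (+31) = 237.53 mireds.
T_out = 10⁶/237.53 = 4210.1 K → 4200 K.

4200 K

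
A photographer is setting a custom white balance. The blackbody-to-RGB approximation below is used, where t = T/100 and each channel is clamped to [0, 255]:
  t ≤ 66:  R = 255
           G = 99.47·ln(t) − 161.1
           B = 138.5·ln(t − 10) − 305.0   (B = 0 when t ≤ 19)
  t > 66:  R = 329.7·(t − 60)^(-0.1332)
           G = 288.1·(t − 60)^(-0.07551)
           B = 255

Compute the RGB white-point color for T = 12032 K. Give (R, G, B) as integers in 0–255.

(191, 211, 255)

t = 12032/100 = 120.32; the t > 66 branch applies.
R = 329.7·(120.32 − 60)^(-0.1332) = 329.7·60.32^(-0.1332) = 329.7·0.57922 = 190.968.
G = 288.1·(120.32 − 60)^(-0.07551) = 288.1·60.32^(-0.07551) = 288.1·0.73377 = 211.398.
B = 255 by definition for t > 66.
Rounded: (191, 211, 255).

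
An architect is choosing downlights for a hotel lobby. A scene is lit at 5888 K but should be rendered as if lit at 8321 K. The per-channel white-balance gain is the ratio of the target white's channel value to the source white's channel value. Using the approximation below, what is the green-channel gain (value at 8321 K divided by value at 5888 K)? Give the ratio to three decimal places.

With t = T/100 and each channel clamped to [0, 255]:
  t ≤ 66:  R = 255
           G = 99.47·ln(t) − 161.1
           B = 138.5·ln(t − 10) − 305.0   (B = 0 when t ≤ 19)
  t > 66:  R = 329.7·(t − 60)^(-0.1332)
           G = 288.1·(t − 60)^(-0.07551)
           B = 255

At 5888 K (t = 58.88):
  G = 99.47·ln 58.88 − 161.1 = 99.47·4.0755 − 161.1 = 244.290.
At 8321 K (t = 83.21):
  G = 288.1·(83.21 − 60)^(-0.07551) = 288.1·23.21^(-0.07551) = 288.1·0.78864 = 227.207.
Gain = 227.207 / 244.290 = 0.9301 → 0.930.

0.930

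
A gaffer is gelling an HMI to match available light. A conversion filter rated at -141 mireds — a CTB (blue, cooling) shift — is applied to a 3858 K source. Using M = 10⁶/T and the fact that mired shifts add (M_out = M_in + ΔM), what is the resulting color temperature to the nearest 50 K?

8450 K

M_in = 10⁶/3858 = 259.20 mireds.
M_out = 259.20 + (-141) = 118.20 mireds.
T_out = 10⁶/118.20 = 8460.1 K → 8450 K.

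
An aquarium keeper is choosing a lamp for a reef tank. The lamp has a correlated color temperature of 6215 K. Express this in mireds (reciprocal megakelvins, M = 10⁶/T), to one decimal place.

160.9 mireds

M = 10⁶ / 6215 = 160.901 → 160.9 mireds.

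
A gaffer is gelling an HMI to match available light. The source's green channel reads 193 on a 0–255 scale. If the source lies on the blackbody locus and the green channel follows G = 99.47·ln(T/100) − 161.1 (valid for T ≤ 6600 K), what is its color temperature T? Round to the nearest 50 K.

ln t = (193 + 161.1) / 99.47 = 3.5599.
t = e^3.5599 = 35.159.
T = 100·t = 3516 K → 3500 K to the nearest 50 K.

3500 K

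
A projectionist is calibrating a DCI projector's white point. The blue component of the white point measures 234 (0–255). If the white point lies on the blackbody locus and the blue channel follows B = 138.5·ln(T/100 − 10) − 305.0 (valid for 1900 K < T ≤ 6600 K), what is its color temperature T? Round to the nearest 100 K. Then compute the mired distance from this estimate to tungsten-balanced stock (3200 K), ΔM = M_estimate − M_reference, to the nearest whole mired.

ln(t − 10) = (234 + 305.0) / 138.5 = 3.8917.
t − 10 = e^3.8917 = 48.994, so t = 58.994.
T = 100·t = 5899 K → 5900 K to the nearest 100 K.
M_estimate = 10⁶/5900 = 169.49; M_reference = 10⁶/3200 = 312.50.
ΔM = 169.49 − 312.50 = -143.01 → -143 mireds.

-143 mireds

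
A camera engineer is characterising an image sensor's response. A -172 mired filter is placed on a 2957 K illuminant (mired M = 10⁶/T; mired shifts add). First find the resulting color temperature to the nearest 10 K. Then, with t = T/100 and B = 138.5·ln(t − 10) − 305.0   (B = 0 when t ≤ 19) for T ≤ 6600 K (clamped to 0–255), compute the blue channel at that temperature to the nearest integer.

M_in = 10⁶/2957 = 338.18; M_out = 338.18 + (-172) = 166.18.
T_out = 10⁶/166.18 = 6017.6 K → 6020 K; t = 60.2.
B = 138.5·ln(60.2 − 10) − 305.0 = 138.5·ln 50.2 − 305.0 = 138.5·3.9160 − 305.0 = 237.368.
Rounded: 237.

237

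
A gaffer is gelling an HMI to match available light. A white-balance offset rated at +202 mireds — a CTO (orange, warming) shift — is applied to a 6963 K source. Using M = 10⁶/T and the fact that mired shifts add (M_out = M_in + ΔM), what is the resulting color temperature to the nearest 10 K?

M_in = 10⁶/6963 = 143.62 mireds.
M_out = 143.62 + (+202) = 345.62 mireds.
T_out = 10⁶/345.62 = 2893.4 K → 2890 K.

2890 K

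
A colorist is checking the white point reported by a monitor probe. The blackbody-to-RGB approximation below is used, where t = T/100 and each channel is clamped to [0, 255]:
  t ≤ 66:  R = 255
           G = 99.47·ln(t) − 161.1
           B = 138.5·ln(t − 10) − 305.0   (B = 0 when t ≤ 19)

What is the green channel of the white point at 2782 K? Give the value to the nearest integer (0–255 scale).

t = 2782/100 = 27.82; the t ≤ 66 branch applies.
G = 99.47·ln 27.82 − 161.1 = 99.47·3.3258 − 161.1 = 169.713.
Rounded: 170.

170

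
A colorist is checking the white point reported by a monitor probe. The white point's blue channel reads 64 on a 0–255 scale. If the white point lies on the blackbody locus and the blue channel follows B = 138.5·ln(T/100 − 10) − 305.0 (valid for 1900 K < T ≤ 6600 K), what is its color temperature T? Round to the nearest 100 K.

2400 K

ln(t − 10) = (64 + 305.0) / 138.5 = 2.6643.
t − 10 = e^2.6643 = 14.357, so t = 24.357.
T = 100·t = 2436 K → 2400 K to the nearest 100 K.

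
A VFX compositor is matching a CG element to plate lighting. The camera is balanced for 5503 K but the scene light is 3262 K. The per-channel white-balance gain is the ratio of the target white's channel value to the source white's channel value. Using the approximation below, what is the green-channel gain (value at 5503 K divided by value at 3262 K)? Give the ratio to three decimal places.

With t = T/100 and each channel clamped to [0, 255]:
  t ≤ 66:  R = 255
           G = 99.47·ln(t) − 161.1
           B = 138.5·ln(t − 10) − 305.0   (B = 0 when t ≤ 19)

1.280

At 3262 K (t = 32.62):
  G = 99.47·ln 32.62 − 161.1 = 99.47·3.4849 − 161.1 = 185.546.
At 5503 K (t = 55.03):
  G = 99.47·ln 55.03 − 161.1 = 99.47·4.0079 − 161.1 = 237.564.
Gain = 237.564 / 185.546 = 1.2804 → 1.280.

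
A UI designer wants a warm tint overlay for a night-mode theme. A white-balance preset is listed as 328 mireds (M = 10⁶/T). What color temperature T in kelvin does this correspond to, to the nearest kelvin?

T = 10⁶ / 328 = 3048.78 K → 3049 K.

3049 K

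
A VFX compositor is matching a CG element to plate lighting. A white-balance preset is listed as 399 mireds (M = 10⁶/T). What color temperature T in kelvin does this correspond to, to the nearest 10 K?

T = 10⁶ / 399 = 2506.27 K → 2510 K.

2510 K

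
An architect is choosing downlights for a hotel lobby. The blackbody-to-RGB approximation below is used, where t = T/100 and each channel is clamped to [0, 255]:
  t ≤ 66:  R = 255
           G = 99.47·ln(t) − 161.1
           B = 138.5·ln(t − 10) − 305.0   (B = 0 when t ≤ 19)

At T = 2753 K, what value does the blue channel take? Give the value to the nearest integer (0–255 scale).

t = 2753/100 = 27.53; the t ≤ 66 branch applies.
B = 138.5·ln(27.53 − 10) − 305.0 = 138.5·ln 17.53 − 305.0 = 138.5·2.8639 − 305.0 = 91.652.
Rounded: 92.

92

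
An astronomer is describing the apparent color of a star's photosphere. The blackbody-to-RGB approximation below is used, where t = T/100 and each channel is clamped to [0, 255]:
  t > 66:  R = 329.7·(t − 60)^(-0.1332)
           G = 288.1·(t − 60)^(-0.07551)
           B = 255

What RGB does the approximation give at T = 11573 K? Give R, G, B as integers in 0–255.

R=193, G=213, B=255

t = 11573/100 = 115.73; the t > 66 branch applies.
R = 329.7·(115.73 − 60)^(-0.1332) = 329.7·55.73^(-0.1332) = 329.7·0.58536 = 192.992.
G = 288.1·(115.73 − 60)^(-0.07551) = 288.1·55.73^(-0.07551) = 288.1·0.73816 = 212.665.
B = 255 by definition for t > 66.
Rounded: (193, 213, 255).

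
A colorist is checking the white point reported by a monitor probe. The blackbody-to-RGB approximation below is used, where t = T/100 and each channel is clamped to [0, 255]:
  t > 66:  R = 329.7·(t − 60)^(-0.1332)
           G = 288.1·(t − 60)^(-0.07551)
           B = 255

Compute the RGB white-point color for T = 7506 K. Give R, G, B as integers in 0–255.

R=230, G=235, B=255

t = 7506/100 = 75.06; the t > 66 branch applies.
R = 329.7·(75.06 − 60)^(-0.1332) = 329.7·15.06^(-0.1332) = 329.7·0.69681 = 229.738.
G = 288.1·(75.06 − 60)^(-0.07551) = 288.1·15.06^(-0.07551) = 288.1·0.81482 = 234.750.
B = 255 by definition for t > 66.
Rounded: (230, 235, 255).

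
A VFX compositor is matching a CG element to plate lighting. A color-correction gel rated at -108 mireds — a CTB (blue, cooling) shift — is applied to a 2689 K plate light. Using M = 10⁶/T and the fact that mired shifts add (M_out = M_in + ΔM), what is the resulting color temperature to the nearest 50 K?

M_in = 10⁶/2689 = 371.89 mireds.
M_out = 371.89 + (-108) = 263.89 mireds.
T_out = 10⁶/263.89 = 3789.5 K → 3800 K.

3800 K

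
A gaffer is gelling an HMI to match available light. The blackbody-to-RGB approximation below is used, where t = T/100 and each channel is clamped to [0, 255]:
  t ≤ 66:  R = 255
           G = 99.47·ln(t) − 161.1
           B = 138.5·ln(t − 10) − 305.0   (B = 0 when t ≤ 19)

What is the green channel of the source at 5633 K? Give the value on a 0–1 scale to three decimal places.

t = 5633/100 = 56.33; the t ≤ 66 branch applies.
G = 99.47·ln 56.33 − 161.1 = 99.47·4.0312 − 161.1 = 239.886.
On a 0–1 scale: 239.886/255 = 0.9407 → 0.941.

0.941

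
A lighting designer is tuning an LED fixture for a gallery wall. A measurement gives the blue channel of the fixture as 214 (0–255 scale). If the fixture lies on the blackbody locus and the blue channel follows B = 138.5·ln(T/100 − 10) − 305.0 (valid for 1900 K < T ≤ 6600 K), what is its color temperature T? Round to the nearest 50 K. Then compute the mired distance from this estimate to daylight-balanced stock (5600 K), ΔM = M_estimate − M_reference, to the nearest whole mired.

ln(t − 10) = (214 + 305.0) / 138.5 = 3.7473.
t − 10 = e^3.7473 = 42.406, so t = 52.406.
T = 100·t = 5241 K → 5250 K to the nearest 50 K.
M_estimate = 10⁶/5250 = 190.48; M_reference = 10⁶/5600 = 178.57.
ΔM = 190.48 − 178.57 = 11.90 → +12 mireds.

+12 mireds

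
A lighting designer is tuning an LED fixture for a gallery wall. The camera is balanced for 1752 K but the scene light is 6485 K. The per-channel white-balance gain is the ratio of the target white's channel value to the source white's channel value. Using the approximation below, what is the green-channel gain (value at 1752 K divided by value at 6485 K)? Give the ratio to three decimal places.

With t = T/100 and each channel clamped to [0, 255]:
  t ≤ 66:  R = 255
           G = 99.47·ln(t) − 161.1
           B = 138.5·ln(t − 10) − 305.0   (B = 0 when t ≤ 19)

0.487

At 6485 K (t = 64.85):
  G = 99.47·ln 64.85 − 161.1 = 99.47·4.1721 − 161.1 = 253.896.
At 1752 K (t = 17.52):
  G = 99.47·ln 17.52 − 161.1 = 99.47·2.8633 − 161.1 = 123.717.
Gain = 123.717 / 253.896 = 0.4873 → 0.487.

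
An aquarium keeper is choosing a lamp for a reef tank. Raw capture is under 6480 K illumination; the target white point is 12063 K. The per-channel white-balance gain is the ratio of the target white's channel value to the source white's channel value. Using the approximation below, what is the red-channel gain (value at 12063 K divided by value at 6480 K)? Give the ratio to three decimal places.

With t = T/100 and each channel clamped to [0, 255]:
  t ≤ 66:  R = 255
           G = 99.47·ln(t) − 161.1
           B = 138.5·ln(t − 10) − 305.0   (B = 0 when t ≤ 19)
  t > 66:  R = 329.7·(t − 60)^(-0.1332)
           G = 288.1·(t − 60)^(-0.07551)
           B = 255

0.748

At 6480 K (t = 64.8):
  R = 255 by definition for t ≤ 66.
At 12063 K (t = 120.63):
  R = 329.7·(120.63 − 60)^(-0.1332) = 329.7·60.63^(-0.1332) = 329.7·0.57882 = 190.838.
Gain = 190.838 / 255.000 = 0.7484 → 0.748.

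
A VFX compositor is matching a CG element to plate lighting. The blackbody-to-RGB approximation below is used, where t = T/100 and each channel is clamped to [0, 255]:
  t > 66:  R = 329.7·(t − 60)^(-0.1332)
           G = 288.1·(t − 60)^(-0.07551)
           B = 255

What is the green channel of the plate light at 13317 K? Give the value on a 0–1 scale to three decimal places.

0.817

t = 13317/100 = 133.17; the t > 66 branch applies.
G = 288.1·(133.17 − 60)^(-0.07551) = 288.1·73.17^(-0.07551) = 288.1·0.72314 = 208.338.
On a 0–1 scale: 208.338/255 = 0.8170 → 0.817.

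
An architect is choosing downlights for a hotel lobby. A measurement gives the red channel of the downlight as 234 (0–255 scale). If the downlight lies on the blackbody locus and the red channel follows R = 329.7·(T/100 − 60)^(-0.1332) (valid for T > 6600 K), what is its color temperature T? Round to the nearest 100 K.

7300 K

(t − 60)^(-0.1332) = 234/329.7 = 0.70974.
t − 60 = 0.70974^(1/-0.1332) = 0.70974^(-7.508) = 13.119, so t = 73.119.
T = 100·t = 7312 K → 7300 K to the nearest 100 K.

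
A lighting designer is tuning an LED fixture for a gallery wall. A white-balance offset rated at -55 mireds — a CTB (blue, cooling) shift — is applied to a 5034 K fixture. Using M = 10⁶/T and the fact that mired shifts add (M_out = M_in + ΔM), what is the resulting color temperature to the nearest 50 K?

M_in = 10⁶/5034 = 198.65 mireds.
M_out = 198.65 + (-55) = 143.65 mireds.
T_out = 10⁶/143.65 = 6961.4 K → 6950 K.

6950 K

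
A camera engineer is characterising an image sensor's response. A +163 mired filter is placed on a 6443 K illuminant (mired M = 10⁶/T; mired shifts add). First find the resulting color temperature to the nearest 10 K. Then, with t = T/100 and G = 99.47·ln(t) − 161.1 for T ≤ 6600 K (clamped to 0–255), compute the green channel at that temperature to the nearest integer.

182

M_in = 10⁶/6443 = 155.21; M_out = 155.21 + (+163) = 318.21.
T_out = 10⁶/318.21 = 3142.6 K → 3140 K; t = 31.4.
G = 99.47·ln 31.4 − 161.1 = 99.47·3.4468 − 161.1 = 181.754.
Rounded: 182.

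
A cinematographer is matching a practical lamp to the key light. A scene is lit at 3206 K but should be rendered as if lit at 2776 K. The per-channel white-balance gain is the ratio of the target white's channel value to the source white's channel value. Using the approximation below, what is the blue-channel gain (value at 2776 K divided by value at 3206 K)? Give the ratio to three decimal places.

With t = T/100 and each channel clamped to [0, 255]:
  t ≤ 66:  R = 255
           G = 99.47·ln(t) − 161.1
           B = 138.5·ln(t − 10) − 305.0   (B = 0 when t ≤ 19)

0.757

At 3206 K (t = 32.06):
  B = 138.5·ln(32.06 − 10) − 305.0 = 138.5·ln 22.06 − 305.0 = 138.5·3.0938 − 305.0 = 123.487.
At 2776 K (t = 27.76):
  B = 138.5·ln(27.76 − 10) − 305.0 = 138.5·ln 17.76 − 305.0 = 138.5·2.8769 − 305.0 = 93.457.
Gain = 93.457 / 123.487 = 0.7568 → 0.757.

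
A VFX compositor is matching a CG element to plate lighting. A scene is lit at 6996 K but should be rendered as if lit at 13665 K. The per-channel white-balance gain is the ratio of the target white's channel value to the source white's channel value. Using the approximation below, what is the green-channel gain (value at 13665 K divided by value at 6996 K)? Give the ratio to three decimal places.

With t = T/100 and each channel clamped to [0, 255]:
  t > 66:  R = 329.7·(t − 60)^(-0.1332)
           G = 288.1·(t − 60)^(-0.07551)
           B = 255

At 6996 K (t = 69.96):
  G = 288.1·(69.96 − 60)^(-0.07551) = 288.1·9.96^(-0.07551) = 288.1·0.84066 = 242.195.
At 13665 K (t = 136.65):
  G = 288.1·(136.65 − 60)^(-0.07551) = 288.1·76.65^(-0.07551) = 288.1·0.72061 = 207.608.
Gain = 207.608 / 242.195 = 0.8572 → 0.857.

0.857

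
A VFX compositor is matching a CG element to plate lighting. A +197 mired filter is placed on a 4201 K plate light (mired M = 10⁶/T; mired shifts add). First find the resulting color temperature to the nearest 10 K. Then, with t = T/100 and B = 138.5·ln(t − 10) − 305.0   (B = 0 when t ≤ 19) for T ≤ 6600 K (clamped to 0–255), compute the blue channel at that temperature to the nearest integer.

M_in = 10⁶/4201 = 238.04; M_out = 238.04 + (+197) = 435.04.
T_out = 10⁶/435.04 = 2298.6 K → 2300 K; t = 23.
B = 138.5·ln(23 − 10) − 305.0 = 138.5·ln 13 − 305.0 = 138.5·2.5649 − 305.0 = 50.245.
Rounded: 50.

50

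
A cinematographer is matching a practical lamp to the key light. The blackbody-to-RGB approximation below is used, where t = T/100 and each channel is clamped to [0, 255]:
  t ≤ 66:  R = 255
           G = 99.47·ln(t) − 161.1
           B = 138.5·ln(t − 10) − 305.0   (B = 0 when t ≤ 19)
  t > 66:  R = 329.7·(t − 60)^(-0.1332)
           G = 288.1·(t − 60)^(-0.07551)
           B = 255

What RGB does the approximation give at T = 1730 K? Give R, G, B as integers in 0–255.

t = 1730/100 = 17.3; the t ≤ 66 branch applies.
R = 255 by definition for t ≤ 66.
G = 99.47·ln 17.3 − 161.1 = 99.47·2.8507 − 161.1 = 122.460.
t = 17.3 ≤ 19, so B = 0.
Rounded: (255, 122, 0).

R=255, G=122, B=0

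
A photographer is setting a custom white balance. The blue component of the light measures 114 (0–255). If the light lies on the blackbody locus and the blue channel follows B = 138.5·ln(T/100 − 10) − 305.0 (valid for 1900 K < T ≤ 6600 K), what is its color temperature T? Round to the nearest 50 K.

ln(t − 10) = (114 + 305.0) / 138.5 = 3.0253.
t − 10 = e^3.0253 = 20.600, so t = 30.600.
T = 100·t = 3060 K → 3050 K to the nearest 50 K.

3050 K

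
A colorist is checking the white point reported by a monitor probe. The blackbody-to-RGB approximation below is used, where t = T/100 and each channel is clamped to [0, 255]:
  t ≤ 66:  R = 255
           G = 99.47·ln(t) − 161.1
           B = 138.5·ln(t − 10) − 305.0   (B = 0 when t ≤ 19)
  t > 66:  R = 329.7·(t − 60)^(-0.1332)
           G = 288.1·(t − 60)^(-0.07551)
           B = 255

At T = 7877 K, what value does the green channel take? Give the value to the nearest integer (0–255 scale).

231

t = 7877/100 = 78.77; the t > 66 branch applies.
G = 288.1·(78.77 − 60)^(-0.07551) = 288.1·18.77^(-0.07551) = 288.1·0.80138 = 230.879.
Rounded: 231.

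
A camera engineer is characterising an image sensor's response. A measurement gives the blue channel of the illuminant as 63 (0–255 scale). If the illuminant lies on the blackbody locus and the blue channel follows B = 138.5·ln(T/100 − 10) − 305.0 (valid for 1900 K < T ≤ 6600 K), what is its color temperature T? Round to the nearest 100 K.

2400 K

ln(t − 10) = (63 + 305.0) / 138.5 = 2.6570.
t − 10 = e^2.6570 = 14.254, so t = 24.254.
T = 100·t = 2425 K → 2400 K to the nearest 100 K.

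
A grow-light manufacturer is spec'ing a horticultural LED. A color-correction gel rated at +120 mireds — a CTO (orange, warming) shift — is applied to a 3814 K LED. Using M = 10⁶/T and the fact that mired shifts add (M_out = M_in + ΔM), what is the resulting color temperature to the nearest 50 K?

2600 K

M_in = 10⁶/3814 = 262.19 mireds.
M_out = 262.19 + (+120) = 382.19 mireds.
T_out = 10⁶/382.19 = 2616.5 K → 2600 K.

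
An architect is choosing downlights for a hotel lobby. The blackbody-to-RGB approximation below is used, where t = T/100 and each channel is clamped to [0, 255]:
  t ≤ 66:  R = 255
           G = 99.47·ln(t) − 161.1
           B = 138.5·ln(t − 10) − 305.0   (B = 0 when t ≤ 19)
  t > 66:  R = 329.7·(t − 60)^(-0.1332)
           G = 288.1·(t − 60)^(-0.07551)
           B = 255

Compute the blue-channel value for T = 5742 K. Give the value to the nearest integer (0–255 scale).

229

t = 5742/100 = 57.42; the t ≤ 66 branch applies.
B = 138.5·ln(57.42 − 10) − 305.0 = 138.5·ln 47.42 − 305.0 = 138.5·3.8590 − 305.0 = 229.478.
Rounded: 229.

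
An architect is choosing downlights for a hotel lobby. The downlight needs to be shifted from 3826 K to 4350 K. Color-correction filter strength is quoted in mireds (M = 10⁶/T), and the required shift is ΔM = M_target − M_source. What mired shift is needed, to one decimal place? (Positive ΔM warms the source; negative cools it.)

-31.5 mireds

M_source = 10⁶/3826 = 261.370; M_target = 10⁶/4350 = 229.885.
ΔM = 229.885 − 261.370 = -31.485 → -31.5 mireds, a cooling shift.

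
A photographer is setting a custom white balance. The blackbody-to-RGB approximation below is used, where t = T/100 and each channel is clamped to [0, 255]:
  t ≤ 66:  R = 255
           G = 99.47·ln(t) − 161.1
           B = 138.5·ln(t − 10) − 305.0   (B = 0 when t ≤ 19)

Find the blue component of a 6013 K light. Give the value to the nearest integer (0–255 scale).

t = 6013/100 = 60.13; the t ≤ 66 branch applies.
B = 138.5·ln(60.13 − 10) − 305.0 = 138.5·ln 50.13 − 305.0 = 138.5·3.9146 − 305.0 = 237.175.
Rounded: 237.

237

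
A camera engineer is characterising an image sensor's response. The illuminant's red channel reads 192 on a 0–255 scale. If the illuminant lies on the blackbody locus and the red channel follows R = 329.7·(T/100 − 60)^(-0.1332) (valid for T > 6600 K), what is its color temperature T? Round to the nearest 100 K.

(t − 60)^(-0.1332) = 192/329.7 = 0.58235.
t − 60 = 0.58235^(1/-0.1332) = 0.58235^(-7.508) = 57.929, so t = 117.929.
T = 100·t = 11793 K → 11800 K to the nearest 100 K.

11800 K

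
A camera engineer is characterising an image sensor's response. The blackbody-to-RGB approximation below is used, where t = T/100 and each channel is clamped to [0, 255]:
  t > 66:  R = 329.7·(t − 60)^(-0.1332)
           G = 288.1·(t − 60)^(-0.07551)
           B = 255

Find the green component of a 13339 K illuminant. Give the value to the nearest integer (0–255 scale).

t = 13339/100 = 133.39; the t > 66 branch applies.
G = 288.1·(133.39 − 60)^(-0.07551) = 288.1·73.39^(-0.07551) = 288.1·0.72298 = 208.290.
Rounded: 208.

208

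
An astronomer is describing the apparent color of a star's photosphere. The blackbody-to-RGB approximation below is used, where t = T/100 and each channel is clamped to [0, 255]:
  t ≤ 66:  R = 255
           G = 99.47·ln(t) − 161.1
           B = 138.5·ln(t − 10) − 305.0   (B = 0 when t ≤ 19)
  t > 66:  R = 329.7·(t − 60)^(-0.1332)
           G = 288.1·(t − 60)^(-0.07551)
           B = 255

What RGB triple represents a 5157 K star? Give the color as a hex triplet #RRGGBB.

t = 5157/100 = 51.57; the t ≤ 66 branch applies.
R = 255 by definition for t ≤ 66.
G = 99.47·ln 51.57 − 161.1 = 99.47·3.9429 − 161.1 = 231.104.
B = 138.5·ln(51.57 − 10) − 305.0 = 138.5·ln 41.57 − 305.0 = 138.5·3.7274 − 305.0 = 211.242.
Rounded: (255, 231, 211).
In hex: #FFE7D3.

#FFE7D3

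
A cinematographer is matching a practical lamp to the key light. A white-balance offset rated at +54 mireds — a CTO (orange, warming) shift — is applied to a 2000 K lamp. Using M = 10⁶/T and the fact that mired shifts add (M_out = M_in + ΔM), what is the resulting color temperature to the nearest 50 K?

1800 K

M_in = 10⁶/2000 = 500.00 mireds.
M_out = 500.00 + (+54) = 554.00 mireds.
T_out = 10⁶/554.00 = 1805.1 K → 1800 K.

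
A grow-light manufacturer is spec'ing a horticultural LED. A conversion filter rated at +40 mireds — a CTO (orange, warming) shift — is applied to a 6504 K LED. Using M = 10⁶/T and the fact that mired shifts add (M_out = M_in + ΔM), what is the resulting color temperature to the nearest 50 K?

M_in = 10⁶/6504 = 153.75 mireds.
M_out = 153.75 + (+40) = 193.75 mireds.
T_out = 10⁶/193.75 = 5161.2 K → 5150 K.

5150 K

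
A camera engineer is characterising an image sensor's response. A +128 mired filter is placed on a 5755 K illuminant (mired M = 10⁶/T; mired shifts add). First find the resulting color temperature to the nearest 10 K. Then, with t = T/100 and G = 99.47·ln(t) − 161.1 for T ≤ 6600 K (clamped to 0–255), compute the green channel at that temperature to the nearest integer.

187

M_in = 10⁶/5755 = 173.76; M_out = 173.76 + (+128) = 301.76.
T_out = 10⁶/301.76 = 3313.9 K → 3310 K; t = 33.1.
G = 99.47·ln 33.1 − 161.1 = 99.47·3.4995 − 161.1 = 186.999.
Rounded: 187.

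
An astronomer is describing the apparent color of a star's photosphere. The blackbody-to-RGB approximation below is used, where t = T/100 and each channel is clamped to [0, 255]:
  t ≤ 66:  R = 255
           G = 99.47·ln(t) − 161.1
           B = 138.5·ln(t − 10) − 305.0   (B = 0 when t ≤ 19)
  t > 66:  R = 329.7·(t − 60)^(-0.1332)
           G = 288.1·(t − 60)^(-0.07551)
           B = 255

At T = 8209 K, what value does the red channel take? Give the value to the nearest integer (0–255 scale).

t = 8209/100 = 82.09; the t > 66 branch applies.
R = 329.7·(82.09 − 60)^(-0.1332) = 329.7·22.09^(-0.1332) = 329.7·0.66215 = 218.309.
Rounded: 218.

218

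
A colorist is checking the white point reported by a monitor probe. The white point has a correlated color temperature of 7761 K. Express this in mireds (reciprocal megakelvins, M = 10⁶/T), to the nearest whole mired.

129 mireds

M = 10⁶ / 7761 = 128.849 → 129 mireds.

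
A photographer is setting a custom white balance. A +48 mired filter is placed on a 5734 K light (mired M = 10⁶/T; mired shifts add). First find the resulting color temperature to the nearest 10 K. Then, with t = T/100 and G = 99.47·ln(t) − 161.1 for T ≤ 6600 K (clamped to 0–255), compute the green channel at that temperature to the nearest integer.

218

M_in = 10⁶/5734 = 174.40; M_out = 174.40 + (+48) = 222.40.
T_out = 10⁶/222.40 = 4496.4 K → 4500 K; t = 45.
G = 99.47·ln 45 − 161.1 = 99.47·3.8067 − 161.1 = 217.549.
Rounded: 218.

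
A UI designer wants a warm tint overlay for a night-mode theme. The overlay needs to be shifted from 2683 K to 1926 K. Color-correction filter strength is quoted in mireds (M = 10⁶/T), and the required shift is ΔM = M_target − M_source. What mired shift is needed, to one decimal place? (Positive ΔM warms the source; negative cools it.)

+146.5 mireds

M_source = 10⁶/2683 = 372.717; M_target = 10⁶/1926 = 519.211.
ΔM = 519.211 − 372.717 = 146.494 → +146.5 mireds, a warming shift.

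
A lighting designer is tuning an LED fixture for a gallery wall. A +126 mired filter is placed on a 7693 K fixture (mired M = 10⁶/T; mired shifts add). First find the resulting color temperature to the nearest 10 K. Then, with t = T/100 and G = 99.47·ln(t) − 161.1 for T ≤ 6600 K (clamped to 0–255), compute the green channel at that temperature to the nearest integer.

204

M_in = 10⁶/7693 = 129.99; M_out = 129.99 + (+126) = 255.99.
T_out = 10⁶/255.99 = 3906.4 K → 3910 K; t = 39.1.
G = 99.47·ln 39.1 − 161.1 = 99.47·3.6661 − 161.1 = 203.569.
Rounded: 204.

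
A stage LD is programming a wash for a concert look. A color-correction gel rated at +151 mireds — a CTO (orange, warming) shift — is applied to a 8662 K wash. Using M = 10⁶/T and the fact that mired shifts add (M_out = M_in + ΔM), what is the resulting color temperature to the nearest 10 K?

M_in = 10⁶/8662 = 115.45 mireds.
M_out = 115.45 + (+151) = 266.45 mireds.
T_out = 10⁶/266.45 = 3753.1 K → 3750 K.

3750 K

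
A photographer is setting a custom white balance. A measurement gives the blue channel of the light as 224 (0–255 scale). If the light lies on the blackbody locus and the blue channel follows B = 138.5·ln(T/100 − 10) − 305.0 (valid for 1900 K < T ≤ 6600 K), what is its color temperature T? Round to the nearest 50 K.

ln(t − 10) = (224 + 305.0) / 138.5 = 3.8195.
t − 10 = e^3.8195 = 45.581, so t = 55.581.
T = 100·t = 5558 K → 5550 K to the nearest 50 K.

5550 K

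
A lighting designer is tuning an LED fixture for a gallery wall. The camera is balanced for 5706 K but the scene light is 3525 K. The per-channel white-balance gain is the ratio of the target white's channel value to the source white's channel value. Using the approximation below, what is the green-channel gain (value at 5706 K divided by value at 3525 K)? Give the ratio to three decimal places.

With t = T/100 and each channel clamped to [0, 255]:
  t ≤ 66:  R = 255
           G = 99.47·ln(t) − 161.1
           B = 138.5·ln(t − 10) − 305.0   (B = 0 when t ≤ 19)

1.248

At 3525 K (t = 35.25):
  G = 99.47·ln 35.25 − 161.1 = 99.47·3.5625 − 161.1 = 193.258.
At 5706 K (t = 57.06):
  G = 99.47·ln 57.06 − 161.1 = 99.47·4.0441 − 161.1 = 241.167.
Gain = 241.167 / 193.258 = 1.2479 → 1.248.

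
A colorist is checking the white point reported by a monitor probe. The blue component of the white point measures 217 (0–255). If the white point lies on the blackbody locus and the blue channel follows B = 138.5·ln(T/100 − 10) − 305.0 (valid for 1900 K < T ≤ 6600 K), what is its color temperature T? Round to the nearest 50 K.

5350 K

ln(t − 10) = (217 + 305.0) / 138.5 = 3.7690.
t − 10 = e^3.7690 = 43.335, so t = 53.335.
T = 100·t = 5333 K → 5350 K to the nearest 50 K.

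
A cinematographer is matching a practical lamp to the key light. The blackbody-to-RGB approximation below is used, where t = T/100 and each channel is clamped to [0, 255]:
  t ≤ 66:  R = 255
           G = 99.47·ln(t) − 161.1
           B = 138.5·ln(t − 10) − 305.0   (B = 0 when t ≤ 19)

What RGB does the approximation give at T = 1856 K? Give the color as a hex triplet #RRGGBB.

t = 1856/100 = 18.56; the t ≤ 66 branch applies.
R = 255 by definition for t ≤ 66.
G = 99.47·ln 18.56 − 161.1 = 99.47·2.9210 − 161.1 = 129.453.
t = 18.56 ≤ 19, so B = 0.
Rounded: (255, 129, 0).
In hex: #FF8100.

#FF8100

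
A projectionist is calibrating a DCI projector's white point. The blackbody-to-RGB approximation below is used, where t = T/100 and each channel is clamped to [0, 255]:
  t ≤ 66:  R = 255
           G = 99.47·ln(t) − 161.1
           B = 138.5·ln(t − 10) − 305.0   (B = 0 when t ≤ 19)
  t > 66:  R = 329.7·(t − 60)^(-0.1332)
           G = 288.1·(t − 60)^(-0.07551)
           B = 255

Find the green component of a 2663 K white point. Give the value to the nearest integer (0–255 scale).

165

t = 2663/100 = 26.63; the t ≤ 66 branch applies.
G = 99.47·ln 26.63 − 161.1 = 99.47·3.2820 − 161.1 = 165.364.
Rounded: 165.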